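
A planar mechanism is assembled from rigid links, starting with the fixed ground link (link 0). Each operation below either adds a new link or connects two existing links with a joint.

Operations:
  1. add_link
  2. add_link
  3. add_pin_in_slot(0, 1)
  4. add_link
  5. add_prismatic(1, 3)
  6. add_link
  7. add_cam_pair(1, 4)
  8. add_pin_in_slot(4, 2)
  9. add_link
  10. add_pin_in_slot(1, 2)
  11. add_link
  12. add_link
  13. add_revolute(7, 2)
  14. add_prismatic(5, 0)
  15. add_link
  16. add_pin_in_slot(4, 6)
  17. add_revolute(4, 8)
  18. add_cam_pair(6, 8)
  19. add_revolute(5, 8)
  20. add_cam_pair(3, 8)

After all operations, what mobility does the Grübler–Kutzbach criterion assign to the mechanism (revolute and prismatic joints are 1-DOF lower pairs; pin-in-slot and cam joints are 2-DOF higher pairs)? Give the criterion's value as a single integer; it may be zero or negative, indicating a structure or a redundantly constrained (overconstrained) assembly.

link 0 = ground. State L|J1|J2 = 1|0|0
+link1  2|0|0
+link2  3|0|0
PS(0,1) f=2→J2  3|0|1
+link3  4|0|1
P(1,3) f=1→J1  4|1|1
+link4  5|1|1
C(1,4) f=2→J2  5|1|2
PS(4,2) f=2→J2  5|1|3
+link5  6|1|3
PS(1,2) f=2→J2  6|1|4
+link6  7|1|4
+link7  8|1|4
R(7,2) f=1→J1  8|2|4
P(5,0) f=1→J1  8|3|4
+link8  9|3|4
PS(4,6) f=2→J2  9|3|5
R(4,8) f=1→J1  9|4|5
C(6,8) f=2→J2  9|4|6
R(5,8) f=1→J1  9|5|6
C(3,8) f=2→J2  9|5|7
M = 3(9−1)−2·5−7 = 24−10−7 = 7

M = 7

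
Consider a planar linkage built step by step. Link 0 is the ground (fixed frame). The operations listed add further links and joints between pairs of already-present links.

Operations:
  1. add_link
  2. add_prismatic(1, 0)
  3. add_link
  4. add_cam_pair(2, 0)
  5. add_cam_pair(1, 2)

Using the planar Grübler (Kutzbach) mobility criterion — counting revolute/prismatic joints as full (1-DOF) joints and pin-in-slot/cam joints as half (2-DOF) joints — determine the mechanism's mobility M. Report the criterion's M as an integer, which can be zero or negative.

link 0 = ground. State L|J1|J2 = 1|0|0
+link1  2|0|0
P(1,0) f=1→J1  2|1|0
+link2  3|1|0
C(2,0) f=2→J2  3|1|1
C(1,2) f=2→J2  3|1|2
M = 3(3−1)−2·1−2 = 6−2−2 = 2

M = 2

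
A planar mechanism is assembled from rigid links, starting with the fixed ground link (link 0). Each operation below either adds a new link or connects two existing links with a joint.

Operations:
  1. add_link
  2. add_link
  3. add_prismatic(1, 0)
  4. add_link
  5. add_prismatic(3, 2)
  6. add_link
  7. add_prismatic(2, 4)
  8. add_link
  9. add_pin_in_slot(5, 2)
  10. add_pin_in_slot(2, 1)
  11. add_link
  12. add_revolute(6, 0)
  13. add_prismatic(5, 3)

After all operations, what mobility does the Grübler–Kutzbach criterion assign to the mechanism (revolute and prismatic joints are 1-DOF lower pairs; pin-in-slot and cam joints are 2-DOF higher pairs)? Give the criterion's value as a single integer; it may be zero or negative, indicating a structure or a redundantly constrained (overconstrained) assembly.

L=1 J1=0 J2=0
add link → L=2 J1=0 J2=0
add link → L=3 J1=0 J2=0
P@1,0 dof=1 J1 → L=3 J1=1 J2=0
add link → L=4 J1=1 J2=0
P@3,2 dof=1 J1 → L=4 J1=2 J2=0
add link → L=5 J1=2 J2=0
P@2,4 dof=1 J1 → L=5 J1=3 J2=0
add link → L=6 J1=3 J2=0
PS@5,2 dof=2 J2 → L=6 J1=3 J2=1
PS@2,1 dof=2 J2 → L=6 J1=3 J2=2
add link → L=7 J1=3 J2=2
R@6,0 dof=1 J1 → L=7 J1=4 J2=2
P@5,3 dof=1 J1 → L=7 J1=5 J2=2
M=3(L−1)−2J1−J2=3·6−2·5−2=6

M = 6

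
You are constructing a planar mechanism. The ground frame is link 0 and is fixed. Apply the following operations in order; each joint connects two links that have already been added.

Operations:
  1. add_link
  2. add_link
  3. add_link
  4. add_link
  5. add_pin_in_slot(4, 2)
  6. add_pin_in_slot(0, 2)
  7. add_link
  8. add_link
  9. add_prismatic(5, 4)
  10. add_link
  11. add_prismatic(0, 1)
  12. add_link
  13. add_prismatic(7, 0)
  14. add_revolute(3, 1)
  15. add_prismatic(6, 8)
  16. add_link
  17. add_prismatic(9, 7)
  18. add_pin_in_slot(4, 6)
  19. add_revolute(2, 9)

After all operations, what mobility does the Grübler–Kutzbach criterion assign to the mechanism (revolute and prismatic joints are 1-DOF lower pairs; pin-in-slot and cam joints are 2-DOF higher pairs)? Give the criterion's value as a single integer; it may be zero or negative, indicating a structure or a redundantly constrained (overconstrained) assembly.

[1;0;0] (link 0 is ground)
L+ [2;0;0]
L+ [3;0;0]
L+ [4;0;0]
L+ [5;0;0]
PS(4,2)∈J2 [5;0;1]
PS(0,2)∈J2 [5;0;2]
L+ [6;0;2]
L+ [7;0;2]
P(5,4)∈J1 [7;1;2]
L+ [8;1;2]
P(0,1)∈J1 [8;2;2]
L+ [9;2;2]
P(7,0)∈J1 [9;3;2]
R(3,1)∈J1 [9;4;2]
P(6,8)∈J1 [9;5;2]
L+ [10;5;2]
P(9,7)∈J1 [10;6;2]
PS(4,6)∈J2 [10;6;3]
R(2,9)∈J1 [10;7;3]
mobility = 27 − 14 − 3 = 10

M = 10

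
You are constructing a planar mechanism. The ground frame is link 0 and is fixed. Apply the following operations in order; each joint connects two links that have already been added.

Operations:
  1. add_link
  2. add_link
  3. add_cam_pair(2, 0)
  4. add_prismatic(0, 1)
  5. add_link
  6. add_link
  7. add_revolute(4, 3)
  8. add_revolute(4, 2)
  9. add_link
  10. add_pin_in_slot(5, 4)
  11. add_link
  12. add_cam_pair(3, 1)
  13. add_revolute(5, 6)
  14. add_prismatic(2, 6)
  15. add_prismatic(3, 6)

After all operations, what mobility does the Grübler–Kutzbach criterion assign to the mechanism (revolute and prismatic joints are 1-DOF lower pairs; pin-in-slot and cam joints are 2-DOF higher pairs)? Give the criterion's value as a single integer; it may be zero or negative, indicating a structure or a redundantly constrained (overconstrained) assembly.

(L,J1,J2)=(1,0,0); link0 fixed
link1: (2,0,0)
link2: (3,0,0)
C 2-0 [J2]: (3,0,1)
P 0-1 [J1]: (3,1,1)
link3: (4,1,1)
link4: (5,1,1)
R 4-3 [J1]: (5,2,1)
R 4-2 [J1]: (5,3,1)
link5: (6,3,1)
PS 5-4 [J2]: (6,3,2)
link6: (7,3,2)
C 3-1 [J2]: (7,3,3)
R 5-6 [J1]: (7,4,3)
P 2-6 [J1]: (7,5,3)
P 3-6 [J1]: (7,6,3)
Grübler: 3·6 − 2·6 − 3 = 3

M = 3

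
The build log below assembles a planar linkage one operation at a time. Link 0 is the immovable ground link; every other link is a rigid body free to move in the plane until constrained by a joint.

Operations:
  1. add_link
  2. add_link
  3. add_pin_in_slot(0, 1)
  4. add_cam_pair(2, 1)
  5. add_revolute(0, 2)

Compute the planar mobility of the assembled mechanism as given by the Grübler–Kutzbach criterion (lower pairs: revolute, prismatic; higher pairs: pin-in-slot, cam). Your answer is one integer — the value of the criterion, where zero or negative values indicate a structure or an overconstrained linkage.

M = 2

[1;0;0] (link 0 is ground)
L+ [2;0;0]
L+ [3;0;0]
PS(0,1)∈J2 [3;0;1]
C(2,1)∈J2 [3;0;2]
R(0,2)∈J1 [3;1;2]
mobility = 6 − 2 − 2 = 2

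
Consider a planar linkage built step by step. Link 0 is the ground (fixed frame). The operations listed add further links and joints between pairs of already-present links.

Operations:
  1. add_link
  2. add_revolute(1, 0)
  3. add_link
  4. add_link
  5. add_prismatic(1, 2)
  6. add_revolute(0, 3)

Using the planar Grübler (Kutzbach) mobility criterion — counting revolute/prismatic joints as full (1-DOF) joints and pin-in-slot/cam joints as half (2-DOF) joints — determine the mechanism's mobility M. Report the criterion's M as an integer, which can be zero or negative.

L=1 J1=0 J2=0
add link → L=2 J1=0 J2=0
R@1,0 dof=1 J1 → L=2 J1=1 J2=0
add link → L=3 J1=1 J2=0
add link → L=4 J1=1 J2=0
P@1,2 dof=1 J1 → L=4 J1=2 J2=0
R@0,3 dof=1 J1 → L=4 J1=3 J2=0
M=3(L−1)−2J1−J2=3·3−2·3−0=3

M = 3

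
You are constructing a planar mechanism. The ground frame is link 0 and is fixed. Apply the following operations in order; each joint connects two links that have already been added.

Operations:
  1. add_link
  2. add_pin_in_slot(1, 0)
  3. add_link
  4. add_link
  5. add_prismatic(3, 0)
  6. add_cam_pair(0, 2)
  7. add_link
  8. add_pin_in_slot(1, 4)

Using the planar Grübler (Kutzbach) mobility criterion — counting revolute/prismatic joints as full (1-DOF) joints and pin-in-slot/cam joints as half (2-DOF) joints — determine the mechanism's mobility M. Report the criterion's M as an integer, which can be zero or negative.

ground; <1,0,0>
#1 <2,0,0>
PS:1↔0 J2 <2,0,1>
#2 <3,0,1>
#3 <4,0,1>
P:3↔0 J1 <4,1,1>
C:0↔2 J2 <4,1,2>
#4 <5,1,2>
PS:1↔4 J2 <5,1,3>
3×4 − 2×1 − 1×3 = 7

M = 7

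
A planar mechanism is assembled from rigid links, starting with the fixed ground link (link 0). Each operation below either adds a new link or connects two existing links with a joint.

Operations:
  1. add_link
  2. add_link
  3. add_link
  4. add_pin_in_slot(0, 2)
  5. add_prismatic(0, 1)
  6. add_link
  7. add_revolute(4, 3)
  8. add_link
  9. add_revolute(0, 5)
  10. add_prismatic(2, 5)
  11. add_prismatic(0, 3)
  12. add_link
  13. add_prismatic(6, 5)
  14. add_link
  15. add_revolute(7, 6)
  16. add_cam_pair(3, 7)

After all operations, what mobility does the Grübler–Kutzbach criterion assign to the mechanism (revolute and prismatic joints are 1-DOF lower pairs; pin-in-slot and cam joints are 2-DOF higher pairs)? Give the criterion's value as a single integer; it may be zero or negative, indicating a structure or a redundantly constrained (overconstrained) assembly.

link 0 = ground. State L|J1|J2 = 1|0|0
+link1  2|0|0
+link2  3|0|0
+link3  4|0|0
PS(0,2) f=2→J2  4|0|1
P(0,1) f=1→J1  4|1|1
+link4  5|1|1
R(4,3) f=1→J1  5|2|1
+link5  6|2|1
R(0,5) f=1→J1  6|3|1
P(2,5) f=1→J1  6|4|1
P(0,3) f=1→J1  6|5|1
+link6  7|5|1
P(6,5) f=1→J1  7|6|1
+link7  8|6|1
R(7,6) f=1→J1  8|7|1
C(3,7) f=2→J2  8|7|2
M = 3(8−1)−2·7−2 = 21−14−2 = 5

M = 5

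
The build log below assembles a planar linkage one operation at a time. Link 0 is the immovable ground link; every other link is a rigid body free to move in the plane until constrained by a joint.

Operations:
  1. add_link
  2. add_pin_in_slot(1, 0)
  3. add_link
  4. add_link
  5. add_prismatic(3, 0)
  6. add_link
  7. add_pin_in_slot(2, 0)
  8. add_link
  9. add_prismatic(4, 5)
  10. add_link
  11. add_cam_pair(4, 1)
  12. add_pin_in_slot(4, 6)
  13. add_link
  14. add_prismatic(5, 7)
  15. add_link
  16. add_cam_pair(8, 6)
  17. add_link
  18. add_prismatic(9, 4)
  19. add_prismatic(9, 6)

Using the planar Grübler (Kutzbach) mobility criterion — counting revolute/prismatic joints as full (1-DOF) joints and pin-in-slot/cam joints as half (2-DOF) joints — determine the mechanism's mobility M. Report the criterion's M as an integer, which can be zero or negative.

M = 12

(L,J1,J2)=(1,0,0); link0 fixed
link1: (2,0,0)
PS 1-0 [J2]: (2,0,1)
link2: (3,0,1)
link3: (4,0,1)
P 3-0 [J1]: (4,1,1)
link4: (5,1,1)
PS 2-0 [J2]: (5,1,2)
link5: (6,1,2)
P 4-5 [J1]: (6,2,2)
link6: (7,2,2)
C 4-1 [J2]: (7,2,3)
PS 4-6 [J2]: (7,2,4)
link7: (8,2,4)
P 5-7 [J1]: (8,3,4)
link8: (9,3,4)
C 8-6 [J2]: (9,3,5)
link9: (10,3,5)
P 9-4 [J1]: (10,4,5)
P 9-6 [J1]: (10,5,5)
Grübler: 3·9 − 2·5 − 5 = 12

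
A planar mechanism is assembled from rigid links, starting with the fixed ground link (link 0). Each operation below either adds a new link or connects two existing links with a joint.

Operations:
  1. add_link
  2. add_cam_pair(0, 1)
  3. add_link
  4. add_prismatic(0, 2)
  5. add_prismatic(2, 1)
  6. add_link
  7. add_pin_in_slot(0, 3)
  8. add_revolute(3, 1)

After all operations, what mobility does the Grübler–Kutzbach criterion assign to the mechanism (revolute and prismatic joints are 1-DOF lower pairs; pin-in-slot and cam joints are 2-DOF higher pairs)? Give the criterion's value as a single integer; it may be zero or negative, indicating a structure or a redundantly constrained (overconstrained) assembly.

ground; <1,0,0>
#1 <2,0,0>
C:0↔1 J2 <2,0,1>
#2 <3,0,1>
P:0↔2 J1 <3,1,1>
P:2↔1 J1 <3,2,1>
#3 <4,2,1>
PS:0↔3 J2 <4,2,2>
R:3↔1 J1 <4,3,2>
3×3 − 2×3 − 1×2 = 1

M = 1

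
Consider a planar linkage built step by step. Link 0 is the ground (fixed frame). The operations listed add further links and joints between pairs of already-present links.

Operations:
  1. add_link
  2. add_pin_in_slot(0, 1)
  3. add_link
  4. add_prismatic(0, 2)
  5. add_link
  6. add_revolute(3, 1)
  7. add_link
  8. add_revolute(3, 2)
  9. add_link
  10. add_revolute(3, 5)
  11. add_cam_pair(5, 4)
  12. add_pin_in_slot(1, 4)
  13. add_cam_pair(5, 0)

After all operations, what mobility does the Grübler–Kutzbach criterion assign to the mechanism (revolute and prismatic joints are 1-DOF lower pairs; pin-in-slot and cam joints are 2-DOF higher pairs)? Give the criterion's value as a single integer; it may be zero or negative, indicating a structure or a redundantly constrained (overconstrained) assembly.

M = 3

ground; <1,0,0>
#1 <2,0,0>
PS:0↔1 J2 <2,0,1>
#2 <3,0,1>
P:0↔2 J1 <3,1,1>
#3 <4,1,1>
R:3↔1 J1 <4,2,1>
#4 <5,2,1>
R:3↔2 J1 <5,3,1>
#5 <6,3,1>
R:3↔5 J1 <6,4,1>
C:5↔4 J2 <6,4,2>
PS:1↔4 J2 <6,4,3>
C:5↔0 J2 <6,4,4>
3×5 − 2×4 − 1×4 = 3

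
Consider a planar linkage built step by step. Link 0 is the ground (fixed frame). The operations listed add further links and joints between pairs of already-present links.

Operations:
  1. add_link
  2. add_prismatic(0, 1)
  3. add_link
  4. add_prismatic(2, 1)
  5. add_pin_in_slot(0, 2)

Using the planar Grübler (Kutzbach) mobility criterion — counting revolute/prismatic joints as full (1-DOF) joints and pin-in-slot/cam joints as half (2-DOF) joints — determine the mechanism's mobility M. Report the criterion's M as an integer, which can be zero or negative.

(L,J1,J2)=(1,0,0); link0 fixed
link1: (2,0,0)
P 0-1 [J1]: (2,1,0)
link2: (3,1,0)
P 2-1 [J1]: (3,2,0)
PS 0-2 [J2]: (3,2,1)
Grübler: 3·2 − 2·2 − 1 = 1

M = 1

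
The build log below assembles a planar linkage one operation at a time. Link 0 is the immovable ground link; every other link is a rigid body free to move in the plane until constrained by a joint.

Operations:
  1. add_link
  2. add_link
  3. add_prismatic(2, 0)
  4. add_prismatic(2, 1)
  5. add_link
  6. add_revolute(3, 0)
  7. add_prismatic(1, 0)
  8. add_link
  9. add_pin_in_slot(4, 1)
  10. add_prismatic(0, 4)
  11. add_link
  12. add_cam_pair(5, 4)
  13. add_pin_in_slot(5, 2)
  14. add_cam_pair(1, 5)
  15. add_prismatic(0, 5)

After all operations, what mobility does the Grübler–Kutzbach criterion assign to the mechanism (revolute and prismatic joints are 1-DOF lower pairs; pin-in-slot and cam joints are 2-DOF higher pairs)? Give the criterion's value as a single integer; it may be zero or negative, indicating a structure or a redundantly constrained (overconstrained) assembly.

M = -1

link 0 = ground. State L|J1|J2 = 1|0|0
+link1  2|0|0
+link2  3|0|0
P(2,0) f=1→J1  3|1|0
P(2,1) f=1→J1  3|2|0
+link3  4|2|0
R(3,0) f=1→J1  4|3|0
P(1,0) f=1→J1  4|4|0
+link4  5|4|0
PS(4,1) f=2→J2  5|4|1
P(0,4) f=1→J1  5|5|1
+link5  6|5|1
C(5,4) f=2→J2  6|5|2
PS(5,2) f=2→J2  6|5|3
C(1,5) f=2→J2  6|5|4
P(0,5) f=1→J1  6|6|4
M = 3(6−1)−2·6−4 = 15−12−4 = -1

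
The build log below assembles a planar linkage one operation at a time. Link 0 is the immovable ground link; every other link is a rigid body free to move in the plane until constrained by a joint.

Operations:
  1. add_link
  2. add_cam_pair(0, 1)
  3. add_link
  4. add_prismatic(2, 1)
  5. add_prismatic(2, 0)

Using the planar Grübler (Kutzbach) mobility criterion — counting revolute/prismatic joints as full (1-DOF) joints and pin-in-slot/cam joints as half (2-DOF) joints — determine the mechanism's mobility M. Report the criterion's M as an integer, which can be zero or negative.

M = 1

(L,J1,J2)=(1,0,0); link0 fixed
link1: (2,0,0)
C 0-1 [J2]: (2,0,1)
link2: (3,0,1)
P 2-1 [J1]: (3,1,1)
P 2-0 [J1]: (3,2,1)
Grübler: 3·2 − 2·2 − 1 = 1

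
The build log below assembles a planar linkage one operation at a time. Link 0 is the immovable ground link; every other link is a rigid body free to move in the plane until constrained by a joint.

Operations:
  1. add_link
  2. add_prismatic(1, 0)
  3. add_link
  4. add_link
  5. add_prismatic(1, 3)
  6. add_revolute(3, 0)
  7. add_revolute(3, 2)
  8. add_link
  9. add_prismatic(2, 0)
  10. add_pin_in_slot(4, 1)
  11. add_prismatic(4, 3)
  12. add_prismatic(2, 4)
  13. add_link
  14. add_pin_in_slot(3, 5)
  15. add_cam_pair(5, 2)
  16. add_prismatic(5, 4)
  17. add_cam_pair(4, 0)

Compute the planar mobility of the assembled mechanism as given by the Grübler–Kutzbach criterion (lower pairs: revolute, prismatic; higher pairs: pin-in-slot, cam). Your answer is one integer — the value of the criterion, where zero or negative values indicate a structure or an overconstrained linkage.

M = -5

link 0 = ground. State L|J1|J2 = 1|0|0
+link1  2|0|0
P(1,0) f=1→J1  2|1|0
+link2  3|1|0
+link3  4|1|0
P(1,3) f=1→J1  4|2|0
R(3,0) f=1→J1  4|3|0
R(3,2) f=1→J1  4|4|0
+link4  5|4|0
P(2,0) f=1→J1  5|5|0
PS(4,1) f=2→J2  5|5|1
P(4,3) f=1→J1  5|6|1
P(2,4) f=1→J1  5|7|1
+link5  6|7|1
PS(3,5) f=2→J2  6|7|2
C(5,2) f=2→J2  6|7|3
P(5,4) f=1→J1  6|8|3
C(4,0) f=2→J2  6|8|4
M = 3(6−1)−2·8−4 = 15−16−4 = -5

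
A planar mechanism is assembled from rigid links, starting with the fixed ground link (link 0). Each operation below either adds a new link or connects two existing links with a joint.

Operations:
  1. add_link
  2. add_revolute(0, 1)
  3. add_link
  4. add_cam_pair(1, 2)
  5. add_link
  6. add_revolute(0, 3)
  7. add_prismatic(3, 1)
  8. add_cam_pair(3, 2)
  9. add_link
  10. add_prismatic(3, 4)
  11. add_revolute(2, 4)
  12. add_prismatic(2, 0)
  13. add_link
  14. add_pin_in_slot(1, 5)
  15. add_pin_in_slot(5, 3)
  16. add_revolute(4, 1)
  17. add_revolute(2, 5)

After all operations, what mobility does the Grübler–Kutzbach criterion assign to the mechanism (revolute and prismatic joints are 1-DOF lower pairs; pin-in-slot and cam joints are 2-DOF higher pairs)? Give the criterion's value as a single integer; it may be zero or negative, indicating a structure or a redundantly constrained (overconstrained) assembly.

M = -5

L=1 J1=0 J2=0
add link → L=2 J1=0 J2=0
R@0,1 dof=1 J1 → L=2 J1=1 J2=0
add link → L=3 J1=1 J2=0
C@1,2 dof=2 J2 → L=3 J1=1 J2=1
add link → L=4 J1=1 J2=1
R@0,3 dof=1 J1 → L=4 J1=2 J2=1
P@3,1 dof=1 J1 → L=4 J1=3 J2=1
C@3,2 dof=2 J2 → L=4 J1=3 J2=2
add link → L=5 J1=3 J2=2
P@3,4 dof=1 J1 → L=5 J1=4 J2=2
R@2,4 dof=1 J1 → L=5 J1=5 J2=2
P@2,0 dof=1 J1 → L=5 J1=6 J2=2
add link → L=6 J1=6 J2=2
PS@1,5 dof=2 J2 → L=6 J1=6 J2=3
PS@5,3 dof=2 J2 → L=6 J1=6 J2=4
R@4,1 dof=1 J1 → L=6 J1=7 J2=4
R@2,5 dof=1 J1 → L=6 J1=8 J2=4
M=3(L−1)−2J1−J2=3·5−2·8−4=-5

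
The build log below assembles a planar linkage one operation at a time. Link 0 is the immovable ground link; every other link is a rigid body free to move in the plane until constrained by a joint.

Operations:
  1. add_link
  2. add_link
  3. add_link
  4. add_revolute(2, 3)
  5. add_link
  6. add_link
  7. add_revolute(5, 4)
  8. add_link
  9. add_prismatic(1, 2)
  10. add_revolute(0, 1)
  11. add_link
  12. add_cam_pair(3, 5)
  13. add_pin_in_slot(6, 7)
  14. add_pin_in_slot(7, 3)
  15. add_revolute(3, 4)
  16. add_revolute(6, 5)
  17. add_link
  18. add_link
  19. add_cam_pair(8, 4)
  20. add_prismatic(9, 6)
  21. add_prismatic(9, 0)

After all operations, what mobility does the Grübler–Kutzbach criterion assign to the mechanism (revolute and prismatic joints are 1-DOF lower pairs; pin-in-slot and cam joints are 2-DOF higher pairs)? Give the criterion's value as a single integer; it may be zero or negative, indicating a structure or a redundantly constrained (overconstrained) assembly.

(L,J1,J2)=(1,0,0); link0 fixed
link1: (2,0,0)
link2: (3,0,0)
link3: (4,0,0)
R 2-3 [J1]: (4,1,0)
link4: (5,1,0)
link5: (6,1,0)
R 5-4 [J1]: (6,2,0)
link6: (7,2,0)
P 1-2 [J1]: (7,3,0)
R 0-1 [J1]: (7,4,0)
link7: (8,4,0)
C 3-5 [J2]: (8,4,1)
PS 6-7 [J2]: (8,4,2)
PS 7-3 [J2]: (8,4,3)
R 3-4 [J1]: (8,5,3)
R 6-5 [J1]: (8,6,3)
link8: (9,6,3)
link9: (10,6,3)
C 8-4 [J2]: (10,6,4)
P 9-6 [J1]: (10,7,4)
P 9-0 [J1]: (10,8,4)
Grübler: 3·9 − 2·8 − 4 = 7

M = 7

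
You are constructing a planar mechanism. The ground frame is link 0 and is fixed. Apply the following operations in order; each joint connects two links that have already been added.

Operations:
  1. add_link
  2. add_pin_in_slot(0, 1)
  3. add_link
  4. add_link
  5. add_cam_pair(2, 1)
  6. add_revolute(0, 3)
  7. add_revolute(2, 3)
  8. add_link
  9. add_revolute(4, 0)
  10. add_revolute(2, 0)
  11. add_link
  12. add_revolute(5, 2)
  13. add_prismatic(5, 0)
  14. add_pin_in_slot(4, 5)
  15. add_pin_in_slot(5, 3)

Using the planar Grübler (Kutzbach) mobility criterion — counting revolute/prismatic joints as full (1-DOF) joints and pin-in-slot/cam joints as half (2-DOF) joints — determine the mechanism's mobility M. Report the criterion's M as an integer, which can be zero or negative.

[1;0;0] (link 0 is ground)
L+ [2;0;0]
PS(0,1)∈J2 [2;0;1]
L+ [3;0;1]
L+ [4;0;1]
C(2,1)∈J2 [4;0;2]
R(0,3)∈J1 [4;1;2]
R(2,3)∈J1 [4;2;2]
L+ [5;2;2]
R(4,0)∈J1 [5;3;2]
R(2,0)∈J1 [5;4;2]
L+ [6;4;2]
R(5,2)∈J1 [6;5;2]
P(5,0)∈J1 [6;6;2]
PS(4,5)∈J2 [6;6;3]
PS(5,3)∈J2 [6;6;4]
mobility = 15 − 12 − 4 = -1

M = -1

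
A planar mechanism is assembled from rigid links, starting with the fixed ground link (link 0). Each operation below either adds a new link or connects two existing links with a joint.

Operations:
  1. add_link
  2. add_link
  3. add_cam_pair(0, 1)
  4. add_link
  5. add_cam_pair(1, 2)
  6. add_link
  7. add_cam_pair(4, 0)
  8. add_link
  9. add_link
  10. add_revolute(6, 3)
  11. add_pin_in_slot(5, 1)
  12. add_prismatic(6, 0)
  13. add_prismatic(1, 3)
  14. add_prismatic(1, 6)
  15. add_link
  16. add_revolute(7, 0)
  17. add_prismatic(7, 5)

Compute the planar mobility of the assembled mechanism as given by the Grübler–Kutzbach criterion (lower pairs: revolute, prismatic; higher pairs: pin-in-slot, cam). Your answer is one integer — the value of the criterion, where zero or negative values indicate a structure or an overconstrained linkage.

M = 5

link 0 = ground. State L|J1|J2 = 1|0|0
+link1  2|0|0
+link2  3|0|0
C(0,1) f=2→J2  3|0|1
+link3  4|0|1
C(1,2) f=2→J2  4|0|2
+link4  5|0|2
C(4,0) f=2→J2  5|0|3
+link5  6|0|3
+link6  7|0|3
R(6,3) f=1→J1  7|1|3
PS(5,1) f=2→J2  7|1|4
P(6,0) f=1→J1  7|2|4
P(1,3) f=1→J1  7|3|4
P(1,6) f=1→J1  7|4|4
+link7  8|4|4
R(7,0) f=1→J1  8|5|4
P(7,5) f=1→J1  8|6|4
M = 3(8−1)−2·6−4 = 21−12−4 = 5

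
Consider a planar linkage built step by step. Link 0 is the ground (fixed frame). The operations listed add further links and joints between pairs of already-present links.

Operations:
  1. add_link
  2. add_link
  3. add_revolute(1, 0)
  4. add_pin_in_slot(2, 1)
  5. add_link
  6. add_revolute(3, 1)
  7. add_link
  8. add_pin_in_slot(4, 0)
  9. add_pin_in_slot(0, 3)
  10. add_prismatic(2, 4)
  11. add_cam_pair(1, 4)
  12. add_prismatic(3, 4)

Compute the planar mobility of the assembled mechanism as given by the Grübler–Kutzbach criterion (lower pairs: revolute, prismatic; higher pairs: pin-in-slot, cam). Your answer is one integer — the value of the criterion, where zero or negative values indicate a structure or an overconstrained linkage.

M = 0

(L,J1,J2)=(1,0,0); link0 fixed
link1: (2,0,0)
link2: (3,0,0)
R 1-0 [J1]: (3,1,0)
PS 2-1 [J2]: (3,1,1)
link3: (4,1,1)
R 3-1 [J1]: (4,2,1)
link4: (5,2,1)
PS 4-0 [J2]: (5,2,2)
PS 0-3 [J2]: (5,2,3)
P 2-4 [J1]: (5,3,3)
C 1-4 [J2]: (5,3,4)
P 3-4 [J1]: (5,4,4)
Grübler: 3·4 − 2·4 − 4 = 0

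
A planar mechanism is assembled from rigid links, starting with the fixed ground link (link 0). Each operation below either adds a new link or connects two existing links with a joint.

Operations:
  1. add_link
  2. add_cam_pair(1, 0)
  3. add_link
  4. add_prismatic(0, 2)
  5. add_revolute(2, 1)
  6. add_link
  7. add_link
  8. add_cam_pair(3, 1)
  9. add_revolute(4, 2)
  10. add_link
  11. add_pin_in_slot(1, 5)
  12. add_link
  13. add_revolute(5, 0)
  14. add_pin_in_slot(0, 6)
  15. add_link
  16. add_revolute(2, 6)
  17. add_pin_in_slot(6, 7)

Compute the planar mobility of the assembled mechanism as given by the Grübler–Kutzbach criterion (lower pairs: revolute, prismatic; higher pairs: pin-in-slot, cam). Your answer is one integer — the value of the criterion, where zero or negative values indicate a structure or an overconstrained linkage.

[1;0;0] (link 0 is ground)
L+ [2;0;0]
C(1,0)∈J2 [2;0;1]
L+ [3;0;1]
P(0,2)∈J1 [3;1;1]
R(2,1)∈J1 [3;2;1]
L+ [4;2;1]
L+ [5;2;1]
C(3,1)∈J2 [5;2;2]
R(4,2)∈J1 [5;3;2]
L+ [6;3;2]
PS(1,5)∈J2 [6;3;3]
L+ [7;3;3]
R(5,0)∈J1 [7;4;3]
PS(0,6)∈J2 [7;4;4]
L+ [8;4;4]
R(2,6)∈J1 [8;5;4]
PS(6,7)∈J2 [8;5;5]
mobility = 21 − 10 − 5 = 6

M = 6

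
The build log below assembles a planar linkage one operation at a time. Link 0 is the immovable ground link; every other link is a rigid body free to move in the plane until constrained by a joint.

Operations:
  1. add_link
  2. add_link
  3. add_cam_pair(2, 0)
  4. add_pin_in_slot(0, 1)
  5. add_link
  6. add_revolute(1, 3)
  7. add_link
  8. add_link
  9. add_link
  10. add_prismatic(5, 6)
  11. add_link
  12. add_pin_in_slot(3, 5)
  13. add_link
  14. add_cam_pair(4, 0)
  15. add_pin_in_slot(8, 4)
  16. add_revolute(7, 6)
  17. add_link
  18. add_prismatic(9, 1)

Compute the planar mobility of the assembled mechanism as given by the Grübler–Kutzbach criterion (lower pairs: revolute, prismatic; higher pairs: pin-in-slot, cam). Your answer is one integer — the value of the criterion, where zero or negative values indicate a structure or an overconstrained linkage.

L=1 J1=0 J2=0
add link → L=2 J1=0 J2=0
add link → L=3 J1=0 J2=0
C@2,0 dof=2 J2 → L=3 J1=0 J2=1
PS@0,1 dof=2 J2 → L=3 J1=0 J2=2
add link → L=4 J1=0 J2=2
R@1,3 dof=1 J1 → L=4 J1=1 J2=2
add link → L=5 J1=1 J2=2
add link → L=6 J1=1 J2=2
add link → L=7 J1=1 J2=2
P@5,6 dof=1 J1 → L=7 J1=2 J2=2
add link → L=8 J1=2 J2=2
PS@3,5 dof=2 J2 → L=8 J1=2 J2=3
add link → L=9 J1=2 J2=3
C@4,0 dof=2 J2 → L=9 J1=2 J2=4
PS@8,4 dof=2 J2 → L=9 J1=2 J2=5
R@7,6 dof=1 J1 → L=9 J1=3 J2=5
add link → L=10 J1=3 J2=5
P@9,1 dof=1 J1 → L=10 J1=4 J2=5
M=3(L−1)−2J1−J2=3·9−2·4−5=14

M = 14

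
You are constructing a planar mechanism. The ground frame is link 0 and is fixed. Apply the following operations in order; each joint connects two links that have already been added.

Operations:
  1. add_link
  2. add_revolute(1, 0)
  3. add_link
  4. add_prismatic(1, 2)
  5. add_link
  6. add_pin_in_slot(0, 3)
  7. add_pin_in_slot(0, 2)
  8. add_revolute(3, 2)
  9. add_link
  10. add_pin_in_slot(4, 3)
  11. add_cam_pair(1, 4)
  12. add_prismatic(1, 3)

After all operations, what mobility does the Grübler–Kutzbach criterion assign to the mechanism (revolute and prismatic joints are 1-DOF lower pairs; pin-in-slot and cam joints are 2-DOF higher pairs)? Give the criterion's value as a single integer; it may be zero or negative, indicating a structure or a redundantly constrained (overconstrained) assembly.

M = 0

ground; <1,0,0>
#1 <2,0,0>
R:1↔0 J1 <2,1,0>
#2 <3,1,0>
P:1↔2 J1 <3,2,0>
#3 <4,2,0>
PS:0↔3 J2 <4,2,1>
PS:0↔2 J2 <4,2,2>
R:3↔2 J1 <4,3,2>
#4 <5,3,2>
PS:4↔3 J2 <5,3,3>
C:1↔4 J2 <5,3,4>
P:1↔3 J1 <5,4,4>
3×4 − 2×4 − 1×4 = 0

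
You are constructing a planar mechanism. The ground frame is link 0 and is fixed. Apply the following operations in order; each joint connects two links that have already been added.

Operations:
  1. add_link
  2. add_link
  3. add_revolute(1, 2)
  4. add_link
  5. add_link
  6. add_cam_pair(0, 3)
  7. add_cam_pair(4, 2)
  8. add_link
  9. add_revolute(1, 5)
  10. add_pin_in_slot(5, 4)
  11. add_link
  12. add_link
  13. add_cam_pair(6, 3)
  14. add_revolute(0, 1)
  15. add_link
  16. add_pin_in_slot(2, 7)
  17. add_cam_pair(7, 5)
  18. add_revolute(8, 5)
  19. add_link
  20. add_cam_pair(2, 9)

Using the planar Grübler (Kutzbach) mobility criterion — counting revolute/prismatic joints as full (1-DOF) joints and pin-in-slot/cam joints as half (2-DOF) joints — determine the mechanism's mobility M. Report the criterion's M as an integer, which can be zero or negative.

link 0 = ground. State L|J1|J2 = 1|0|0
+link1  2|0|0
+link2  3|0|0
R(1,2) f=1→J1  3|1|0
+link3  4|1|0
+link4  5|1|0
C(0,3) f=2→J2  5|1|1
C(4,2) f=2→J2  5|1|2
+link5  6|1|2
R(1,5) f=1→J1  6|2|2
PS(5,4) f=2→J2  6|2|3
+link6  7|2|3
+link7  8|2|3
C(6,3) f=2→J2  8|2|4
R(0,1) f=1→J1  8|3|4
+link8  9|3|4
PS(2,7) f=2→J2  9|3|5
C(7,5) f=2→J2  9|3|6
R(8,5) f=1→J1  9|4|6
+link9  10|4|6
C(2,9) f=2→J2  10|4|7
M = 3(10−1)−2·4−7 = 27−8−7 = 12

M = 12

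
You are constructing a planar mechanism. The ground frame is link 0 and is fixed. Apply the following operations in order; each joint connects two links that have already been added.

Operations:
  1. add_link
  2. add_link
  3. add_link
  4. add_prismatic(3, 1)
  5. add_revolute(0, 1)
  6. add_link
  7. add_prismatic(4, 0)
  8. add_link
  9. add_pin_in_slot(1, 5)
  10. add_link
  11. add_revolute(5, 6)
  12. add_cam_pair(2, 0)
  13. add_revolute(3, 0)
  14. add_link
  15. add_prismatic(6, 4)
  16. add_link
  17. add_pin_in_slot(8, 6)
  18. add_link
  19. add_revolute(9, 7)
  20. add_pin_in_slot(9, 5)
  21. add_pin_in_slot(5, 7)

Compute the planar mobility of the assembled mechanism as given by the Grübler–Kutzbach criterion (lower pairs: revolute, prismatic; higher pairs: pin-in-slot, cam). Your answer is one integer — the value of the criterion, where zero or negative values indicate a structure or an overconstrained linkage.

M = 8

[1;0;0] (link 0 is ground)
L+ [2;0;0]
L+ [3;0;0]
L+ [4;0;0]
P(3,1)∈J1 [4;1;0]
R(0,1)∈J1 [4;2;0]
L+ [5;2;0]
P(4,0)∈J1 [5;3;0]
L+ [6;3;0]
PS(1,5)∈J2 [6;3;1]
L+ [7;3;1]
R(5,6)∈J1 [7;4;1]
C(2,0)∈J2 [7;4;2]
R(3,0)∈J1 [7;5;2]
L+ [8;5;2]
P(6,4)∈J1 [8;6;2]
L+ [9;6;2]
PS(8,6)∈J2 [9;6;3]
L+ [10;6;3]
R(9,7)∈J1 [10;7;3]
PS(9,5)∈J2 [10;7;4]
PS(5,7)∈J2 [10;7;5]
mobility = 27 − 14 − 5 = 8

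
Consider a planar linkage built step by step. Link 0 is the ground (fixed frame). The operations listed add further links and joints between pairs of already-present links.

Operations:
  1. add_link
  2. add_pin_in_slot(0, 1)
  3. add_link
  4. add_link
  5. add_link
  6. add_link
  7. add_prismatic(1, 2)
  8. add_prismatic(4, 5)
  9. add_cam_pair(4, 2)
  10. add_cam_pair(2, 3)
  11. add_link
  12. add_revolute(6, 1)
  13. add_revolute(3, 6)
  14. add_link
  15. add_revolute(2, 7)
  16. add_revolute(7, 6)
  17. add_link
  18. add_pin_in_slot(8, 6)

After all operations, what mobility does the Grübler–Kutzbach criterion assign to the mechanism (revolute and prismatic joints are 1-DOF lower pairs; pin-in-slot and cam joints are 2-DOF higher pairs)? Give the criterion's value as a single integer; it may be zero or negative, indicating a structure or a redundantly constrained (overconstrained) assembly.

M = 8

(L,J1,J2)=(1,0,0); link0 fixed
link1: (2,0,0)
PS 0-1 [J2]: (2,0,1)
link2: (3,0,1)
link3: (4,0,1)
link4: (5,0,1)
link5: (6,0,1)
P 1-2 [J1]: (6,1,1)
P 4-5 [J1]: (6,2,1)
C 4-2 [J2]: (6,2,2)
C 2-3 [J2]: (6,2,3)
link6: (7,2,3)
R 6-1 [J1]: (7,3,3)
R 3-6 [J1]: (7,4,3)
link7: (8,4,3)
R 2-7 [J1]: (8,5,3)
R 7-6 [J1]: (8,6,3)
link8: (9,6,3)
PS 8-6 [J2]: (9,6,4)
Grübler: 3·8 − 2·6 − 4 = 8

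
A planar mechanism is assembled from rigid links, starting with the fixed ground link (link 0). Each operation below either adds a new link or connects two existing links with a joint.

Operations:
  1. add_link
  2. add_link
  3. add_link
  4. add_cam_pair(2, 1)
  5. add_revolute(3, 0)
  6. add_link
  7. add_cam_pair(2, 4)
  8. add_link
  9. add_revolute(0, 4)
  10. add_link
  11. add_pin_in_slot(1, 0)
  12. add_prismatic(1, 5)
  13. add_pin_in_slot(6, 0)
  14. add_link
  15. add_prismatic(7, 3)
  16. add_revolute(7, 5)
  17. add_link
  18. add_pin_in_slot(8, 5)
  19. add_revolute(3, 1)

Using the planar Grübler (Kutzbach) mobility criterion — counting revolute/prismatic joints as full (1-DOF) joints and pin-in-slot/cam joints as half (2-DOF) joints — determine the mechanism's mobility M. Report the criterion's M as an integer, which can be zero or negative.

ground; <1,0,0>
#1 <2,0,0>
#2 <3,0,0>
#3 <4,0,0>
C:2↔1 J2 <4,0,1>
R:3↔0 J1 <4,1,1>
#4 <5,1,1>
C:2↔4 J2 <5,1,2>
#5 <6,1,2>
R:0↔4 J1 <6,2,2>
#6 <7,2,2>
PS:1↔0 J2 <7,2,3>
P:1↔5 J1 <7,3,3>
PS:6↔0 J2 <7,3,4>
#7 <8,3,4>
P:7↔3 J1 <8,4,4>
R:7↔5 J1 <8,5,4>
#8 <9,5,4>
PS:8↔5 J2 <9,5,5>
R:3↔1 J1 <9,6,5>
3×8 − 2×6 − 1×5 = 7

M = 7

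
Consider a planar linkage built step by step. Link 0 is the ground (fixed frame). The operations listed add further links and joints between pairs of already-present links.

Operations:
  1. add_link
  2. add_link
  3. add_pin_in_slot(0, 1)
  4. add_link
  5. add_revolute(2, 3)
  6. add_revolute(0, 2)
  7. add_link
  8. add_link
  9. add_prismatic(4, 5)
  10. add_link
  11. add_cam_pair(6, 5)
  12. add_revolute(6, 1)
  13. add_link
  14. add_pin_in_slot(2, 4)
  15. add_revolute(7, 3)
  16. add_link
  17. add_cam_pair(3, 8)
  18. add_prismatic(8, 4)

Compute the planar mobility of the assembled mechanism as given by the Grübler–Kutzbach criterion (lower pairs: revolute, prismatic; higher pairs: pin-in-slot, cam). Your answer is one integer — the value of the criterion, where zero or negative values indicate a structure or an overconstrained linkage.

M = 8

(L,J1,J2)=(1,0,0); link0 fixed
link1: (2,0,0)
link2: (3,0,0)
PS 0-1 [J2]: (3,0,1)
link3: (4,0,1)
R 2-3 [J1]: (4,1,1)
R 0-2 [J1]: (4,2,1)
link4: (5,2,1)
link5: (6,2,1)
P 4-5 [J1]: (6,3,1)
link6: (7,3,1)
C 6-5 [J2]: (7,3,2)
R 6-1 [J1]: (7,4,2)
link7: (8,4,2)
PS 2-4 [J2]: (8,4,3)
R 7-3 [J1]: (8,5,3)
link8: (9,5,3)
C 3-8 [J2]: (9,5,4)
P 8-4 [J1]: (9,6,4)
Grübler: 3·8 − 2·6 − 4 = 8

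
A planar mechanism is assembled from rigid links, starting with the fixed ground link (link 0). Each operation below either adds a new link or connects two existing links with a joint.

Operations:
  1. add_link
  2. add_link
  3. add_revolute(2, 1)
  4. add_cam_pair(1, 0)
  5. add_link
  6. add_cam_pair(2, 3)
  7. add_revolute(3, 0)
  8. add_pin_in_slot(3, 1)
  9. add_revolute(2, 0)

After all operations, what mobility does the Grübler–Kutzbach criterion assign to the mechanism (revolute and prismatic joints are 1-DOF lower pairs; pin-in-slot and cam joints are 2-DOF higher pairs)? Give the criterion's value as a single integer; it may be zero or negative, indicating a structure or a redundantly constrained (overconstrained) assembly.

ground; <1,0,0>
#1 <2,0,0>
#2 <3,0,0>
R:2↔1 J1 <3,1,0>
C:1↔0 J2 <3,1,1>
#3 <4,1,1>
C:2↔3 J2 <4,1,2>
R:3↔0 J1 <4,2,2>
PS:3↔1 J2 <4,2,3>
R:2↔0 J1 <4,3,3>
3×3 − 2×3 − 1×3 = 0

M = 0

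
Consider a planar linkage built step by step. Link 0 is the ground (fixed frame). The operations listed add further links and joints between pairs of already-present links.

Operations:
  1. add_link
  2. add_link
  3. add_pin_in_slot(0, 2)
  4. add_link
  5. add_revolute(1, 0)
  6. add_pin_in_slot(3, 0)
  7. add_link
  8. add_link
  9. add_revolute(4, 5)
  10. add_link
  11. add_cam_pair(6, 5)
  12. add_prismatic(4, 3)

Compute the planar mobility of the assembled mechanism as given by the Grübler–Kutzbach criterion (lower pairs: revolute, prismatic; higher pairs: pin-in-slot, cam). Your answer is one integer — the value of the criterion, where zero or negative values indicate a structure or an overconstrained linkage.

M = 9

[1;0;0] (link 0 is ground)
L+ [2;0;0]
L+ [3;0;0]
PS(0,2)∈J2 [3;0;1]
L+ [4;0;1]
R(1,0)∈J1 [4;1;1]
PS(3,0)∈J2 [4;1;2]
L+ [5;1;2]
L+ [6;1;2]
R(4,5)∈J1 [6;2;2]
L+ [7;2;2]
C(6,5)∈J2 [7;2;3]
P(4,3)∈J1 [7;3;3]
mobility = 18 − 6 − 3 = 9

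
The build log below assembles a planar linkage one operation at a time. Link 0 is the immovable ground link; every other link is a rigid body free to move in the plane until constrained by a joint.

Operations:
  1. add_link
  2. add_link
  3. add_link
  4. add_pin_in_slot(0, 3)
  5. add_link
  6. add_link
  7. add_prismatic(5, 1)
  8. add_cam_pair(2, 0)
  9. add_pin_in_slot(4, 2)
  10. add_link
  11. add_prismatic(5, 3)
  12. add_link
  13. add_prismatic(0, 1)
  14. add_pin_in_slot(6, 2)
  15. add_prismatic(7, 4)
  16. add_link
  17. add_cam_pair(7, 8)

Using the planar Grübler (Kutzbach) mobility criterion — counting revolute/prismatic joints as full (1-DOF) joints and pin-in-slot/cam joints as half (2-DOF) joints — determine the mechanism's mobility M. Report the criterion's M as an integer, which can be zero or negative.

M = 11

L=1 J1=0 J2=0
add link → L=2 J1=0 J2=0
add link → L=3 J1=0 J2=0
add link → L=4 J1=0 J2=0
PS@0,3 dof=2 J2 → L=4 J1=0 J2=1
add link → L=5 J1=0 J2=1
add link → L=6 J1=0 J2=1
P@5,1 dof=1 J1 → L=6 J1=1 J2=1
C@2,0 dof=2 J2 → L=6 J1=1 J2=2
PS@4,2 dof=2 J2 → L=6 J1=1 J2=3
add link → L=7 J1=1 J2=3
P@5,3 dof=1 J1 → L=7 J1=2 J2=3
add link → L=8 J1=2 J2=3
P@0,1 dof=1 J1 → L=8 J1=3 J2=3
PS@6,2 dof=2 J2 → L=8 J1=3 J2=4
P@7,4 dof=1 J1 → L=8 J1=4 J2=4
add link → L=9 J1=4 J2=4
C@7,8 dof=2 J2 → L=9 J1=4 J2=5
M=3(L−1)−2J1−J2=3·8−2·4−5=11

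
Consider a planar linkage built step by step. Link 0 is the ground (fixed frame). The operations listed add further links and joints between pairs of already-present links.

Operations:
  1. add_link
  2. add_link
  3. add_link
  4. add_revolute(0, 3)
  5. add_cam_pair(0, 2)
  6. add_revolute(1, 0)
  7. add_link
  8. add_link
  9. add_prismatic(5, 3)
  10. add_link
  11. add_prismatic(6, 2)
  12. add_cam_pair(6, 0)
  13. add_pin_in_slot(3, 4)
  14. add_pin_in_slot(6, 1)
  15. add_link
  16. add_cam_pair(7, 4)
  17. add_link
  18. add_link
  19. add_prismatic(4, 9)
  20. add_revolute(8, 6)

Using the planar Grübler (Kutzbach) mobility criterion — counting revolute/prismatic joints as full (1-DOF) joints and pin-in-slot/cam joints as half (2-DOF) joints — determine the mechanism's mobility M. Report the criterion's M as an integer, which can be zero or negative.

(L,J1,J2)=(1,0,0); link0 fixed
link1: (2,0,0)
link2: (3,0,0)
link3: (4,0,0)
R 0-3 [J1]: (4,1,0)
C 0-2 [J2]: (4,1,1)
R 1-0 [J1]: (4,2,1)
link4: (5,2,1)
link5: (6,2,1)
P 5-3 [J1]: (6,3,1)
link6: (7,3,1)
P 6-2 [J1]: (7,4,1)
C 6-0 [J2]: (7,4,2)
PS 3-4 [J2]: (7,4,3)
PS 6-1 [J2]: (7,4,4)
link7: (8,4,4)
C 7-4 [J2]: (8,4,5)
link8: (9,4,5)
link9: (10,4,5)
P 4-9 [J1]: (10,5,5)
R 8-6 [J1]: (10,6,5)
Grübler: 3·9 − 2·6 − 5 = 10

M = 10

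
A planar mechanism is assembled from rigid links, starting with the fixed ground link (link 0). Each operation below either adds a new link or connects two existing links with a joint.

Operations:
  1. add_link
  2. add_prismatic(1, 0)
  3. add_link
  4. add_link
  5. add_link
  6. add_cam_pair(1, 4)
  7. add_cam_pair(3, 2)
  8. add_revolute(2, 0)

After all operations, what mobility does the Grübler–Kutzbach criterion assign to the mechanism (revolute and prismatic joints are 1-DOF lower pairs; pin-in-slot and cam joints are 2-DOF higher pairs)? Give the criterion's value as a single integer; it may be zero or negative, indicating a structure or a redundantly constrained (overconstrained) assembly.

M = 6

[1;0;0] (link 0 is ground)
L+ [2;0;0]
P(1,0)∈J1 [2;1;0]
L+ [3;1;0]
L+ [4;1;0]
L+ [5;1;0]
C(1,4)∈J2 [5;1;1]
C(3,2)∈J2 [5;1;2]
R(2,0)∈J1 [5;2;2]
mobility = 12 − 4 − 2 = 6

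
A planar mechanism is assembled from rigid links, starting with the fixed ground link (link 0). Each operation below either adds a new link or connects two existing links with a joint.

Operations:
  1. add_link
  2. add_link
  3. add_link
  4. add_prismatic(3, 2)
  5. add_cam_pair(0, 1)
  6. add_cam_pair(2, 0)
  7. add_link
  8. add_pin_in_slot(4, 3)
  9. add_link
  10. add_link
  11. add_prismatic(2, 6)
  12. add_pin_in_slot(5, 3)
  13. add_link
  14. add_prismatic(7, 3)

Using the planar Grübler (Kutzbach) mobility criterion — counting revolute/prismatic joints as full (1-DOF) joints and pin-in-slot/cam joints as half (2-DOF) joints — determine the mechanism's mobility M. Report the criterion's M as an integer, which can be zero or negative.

M = 11

(L,J1,J2)=(1,0,0); link0 fixed
link1: (2,0,0)
link2: (3,0,0)
link3: (4,0,0)
P 3-2 [J1]: (4,1,0)
C 0-1 [J2]: (4,1,1)
C 2-0 [J2]: (4,1,2)
link4: (5,1,2)
PS 4-3 [J2]: (5,1,3)
link5: (6,1,3)
link6: (7,1,3)
P 2-6 [J1]: (7,2,3)
PS 5-3 [J2]: (7,2,4)
link7: (8,2,4)
P 7-3 [J1]: (8,3,4)
Grübler: 3·7 − 2·3 − 4 = 11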